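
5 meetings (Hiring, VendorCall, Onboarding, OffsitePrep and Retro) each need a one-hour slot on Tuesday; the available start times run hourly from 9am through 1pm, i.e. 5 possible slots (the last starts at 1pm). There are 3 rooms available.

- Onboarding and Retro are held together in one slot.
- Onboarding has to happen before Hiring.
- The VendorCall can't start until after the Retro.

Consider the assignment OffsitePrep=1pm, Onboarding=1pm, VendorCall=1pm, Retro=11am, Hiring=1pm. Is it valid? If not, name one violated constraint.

There are 3 rooms available — violated.
The VendorCall can't start until after the Retro — holds.
Onboarding and Retro are held together in one slot — violated.
Onboarding has to happen before Hiring — violated.

No — it violates: There are 3 rooms available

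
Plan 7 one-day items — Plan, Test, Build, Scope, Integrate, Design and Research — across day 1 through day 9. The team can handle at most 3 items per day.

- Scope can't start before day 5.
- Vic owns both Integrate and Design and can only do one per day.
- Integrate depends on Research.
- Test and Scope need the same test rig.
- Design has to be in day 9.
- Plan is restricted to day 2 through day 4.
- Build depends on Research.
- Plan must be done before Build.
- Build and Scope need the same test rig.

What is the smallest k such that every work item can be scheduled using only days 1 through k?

The precedence chain requires at least 2 distinct days.
With at most 3 per day and 7 work items, at least 3 days are needed.
Design can't be placed before day 9, so the schedule must run through at least day 9.
9 works (last occupied day: day 9): for example Scope=day 5; Design=day 9; Integrate=day 2; Test=day 1; Plan=day 2; Research=day 1; Build=day 3.

9 days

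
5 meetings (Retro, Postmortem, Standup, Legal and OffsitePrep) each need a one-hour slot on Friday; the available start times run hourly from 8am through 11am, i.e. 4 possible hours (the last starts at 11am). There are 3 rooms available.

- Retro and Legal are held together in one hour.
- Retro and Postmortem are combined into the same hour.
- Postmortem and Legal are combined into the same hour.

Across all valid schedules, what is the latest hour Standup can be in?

Standup at 11am is achievable: Retro in 8am, Standup in 11am, Postmortem in 8am, OffsitePrep in 9am, Legal in 8am.

11am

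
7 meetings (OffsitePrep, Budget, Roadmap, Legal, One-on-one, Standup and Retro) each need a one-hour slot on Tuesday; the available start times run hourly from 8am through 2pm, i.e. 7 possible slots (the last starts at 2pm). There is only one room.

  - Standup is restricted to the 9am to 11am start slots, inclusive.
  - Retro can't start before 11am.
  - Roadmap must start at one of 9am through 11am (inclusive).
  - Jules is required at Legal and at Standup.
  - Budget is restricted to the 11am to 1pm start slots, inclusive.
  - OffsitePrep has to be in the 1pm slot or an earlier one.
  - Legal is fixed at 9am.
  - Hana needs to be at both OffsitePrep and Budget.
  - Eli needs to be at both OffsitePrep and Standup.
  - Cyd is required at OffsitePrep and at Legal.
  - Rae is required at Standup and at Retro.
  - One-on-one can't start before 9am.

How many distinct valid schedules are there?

Splitting on Budget: it can be 12pm (4), 1pm (4). Listing each branch's schedules as (OffsitePrep, Roadmap, Legal, One-on-one, Standup, Retro):
Budget=12pm: (8am,10am,9am,1pm,11am,2pm) (8am,10am,9am,2pm,11am,1pm) (8am,11am,9am,1pm,10am,2pm) (8am,11am,9am,2pm,10am,1pm) — 4.
Budget=1pm: (8am,10am,9am,12pm,11am,2pm) (8am,10am,9am,2pm,11am,12pm) (8am,11am,9am,12pm,10am,2pm) (8am,11am,9am,2pm,10am,12pm) — 4.
Summing: 4 + 4 = 8.

8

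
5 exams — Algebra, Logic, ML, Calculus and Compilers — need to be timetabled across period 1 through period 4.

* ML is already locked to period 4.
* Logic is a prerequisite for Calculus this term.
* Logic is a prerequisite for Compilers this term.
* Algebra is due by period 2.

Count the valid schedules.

28

Splitting on Algebra: it can be period 1 (14), period 2 (14). Listing each branch's schedules as (Logic, ML, Calculus, Compilers) by period number:
Algebra=period 1: (1,4,2,2) (1,4,2,3) (1,4,2,4) (1,4,3,2) (1,4,3,3) (1,4,3,4) (1,4,4,2) (1,4,4,3) (1,4,4,4) (2,4,3,3) (2,4,3,4) (2,4,4,3) (2,4,4,4) (3,4,4,4) — 14.
Algebra=period 2: (1,4,2,2) (1,4,2,3) (1,4,2,4) (1,4,3,2) (1,4,3,3) (1,4,3,4) (1,4,4,2) (1,4,4,3) (1,4,4,4) (2,4,3,3) (2,4,3,4) (2,4,4,3) (2,4,4,4) (3,4,4,4) — 14.
Summing: 14 + 14 = 28.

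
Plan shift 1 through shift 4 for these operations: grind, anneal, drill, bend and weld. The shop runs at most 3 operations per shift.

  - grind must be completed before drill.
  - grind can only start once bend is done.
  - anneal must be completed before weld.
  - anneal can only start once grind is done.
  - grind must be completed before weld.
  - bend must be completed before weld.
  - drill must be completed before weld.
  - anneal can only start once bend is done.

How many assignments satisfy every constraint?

Enumerating: grind -> shift 2; bend -> shift 1; drill -> shift 3; weld -> shift 4; anneal -> shift 3.

1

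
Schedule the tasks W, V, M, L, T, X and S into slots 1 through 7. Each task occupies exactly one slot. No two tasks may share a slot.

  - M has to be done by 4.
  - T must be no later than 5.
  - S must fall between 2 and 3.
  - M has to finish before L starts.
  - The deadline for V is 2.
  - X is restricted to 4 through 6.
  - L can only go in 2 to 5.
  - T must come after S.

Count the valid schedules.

7

Splitting on V: it can be 1 (5), 2 (2). Listing each branch's schedules as (W, M, L, T, X, S):
V=1: (7,2,4,5,6,3) (7,2,5,4,6,3) (7,3,4,5,6,2) (7,3,5,4,6,2) (7,4,5,3,6,2) — 5.
V=2: (7,1,4,5,6,3) (7,1,5,4,6,3) — 2.
Summing: 5 + 2 = 7.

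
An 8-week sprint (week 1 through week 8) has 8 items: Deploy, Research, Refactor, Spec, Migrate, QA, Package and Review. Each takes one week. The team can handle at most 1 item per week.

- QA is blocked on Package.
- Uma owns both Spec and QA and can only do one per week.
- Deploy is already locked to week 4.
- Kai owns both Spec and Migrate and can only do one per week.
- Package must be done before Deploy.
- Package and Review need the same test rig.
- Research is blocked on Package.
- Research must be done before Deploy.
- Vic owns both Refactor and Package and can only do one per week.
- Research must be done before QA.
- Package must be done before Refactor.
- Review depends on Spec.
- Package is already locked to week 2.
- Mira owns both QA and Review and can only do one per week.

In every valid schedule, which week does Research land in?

week 3

Package is fixed at week 2 and must come before Research, so Research is at least week 3.
Deploy is fixed at week 4 and must come after Research, so Research is at most week 3.
So Research must be week 3.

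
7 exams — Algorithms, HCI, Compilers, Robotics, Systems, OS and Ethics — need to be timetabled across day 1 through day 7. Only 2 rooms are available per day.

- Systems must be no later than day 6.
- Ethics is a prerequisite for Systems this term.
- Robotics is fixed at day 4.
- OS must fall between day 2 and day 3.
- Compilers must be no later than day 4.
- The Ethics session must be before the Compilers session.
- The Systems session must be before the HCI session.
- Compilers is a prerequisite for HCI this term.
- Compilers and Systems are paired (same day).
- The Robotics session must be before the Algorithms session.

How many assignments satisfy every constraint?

Splitting on Algorithms: it can be day 5 (13), day 6 (13), day 7 (13). Listing each branch's schedules as (HCI, Compilers, Robotics, Systems, OS, Ethics) by day number:
Algorithms=day 5: (3,2,4,2,3,1) (4,2,4,2,3,1) (4,3,4,3,2,1) (4,3,4,3,2,2) (5,2,4,2,3,1) (5,3,4,3,2,1) (5,3,4,3,2,2) (6,2,4,2,3,1) (6,3,4,3,2,1) (6,3,4,3,2,2) (7,2,4,2,3,1) (7,3,4,3,2,1) (7,3,4,3,2,2) — 13.
Algorithms=day 6: (3,2,4,2,3,1) (4,2,4,2,3,1) (4,3,4,3,2,1) (4,3,4,3,2,2) (5,2,4,2,3,1) (5,3,4,3,2,1) (5,3,4,3,2,2) (6,2,4,2,3,1) (6,3,4,3,2,1) (6,3,4,3,2,2) (7,2,4,2,3,1) (7,3,4,3,2,1) (7,3,4,3,2,2) — 13.
Algorithms=day 7: (3,2,4,2,3,1) (4,2,4,2,3,1) (4,3,4,3,2,1) (4,3,4,3,2,2) (5,2,4,2,3,1) (5,3,4,3,2,1) (5,3,4,3,2,2) (6,2,4,2,3,1) (6,3,4,3,2,1) (6,3,4,3,2,2) (7,2,4,2,3,1) (7,3,4,3,2,1) (7,3,4,3,2,2) — 13.
Summing: 13 + 13 + 13 = 39.

39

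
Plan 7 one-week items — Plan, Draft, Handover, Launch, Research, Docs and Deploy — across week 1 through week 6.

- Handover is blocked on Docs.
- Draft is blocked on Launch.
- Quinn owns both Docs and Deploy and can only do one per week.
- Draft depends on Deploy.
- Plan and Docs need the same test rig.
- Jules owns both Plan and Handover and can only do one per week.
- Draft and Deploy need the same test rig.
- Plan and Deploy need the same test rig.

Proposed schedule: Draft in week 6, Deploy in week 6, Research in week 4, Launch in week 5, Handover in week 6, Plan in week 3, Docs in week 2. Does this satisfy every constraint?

Draft and Deploy need the same test rig — violated.
Plan and Docs need the same test rig — holds.
Quinn owns both Docs and Deploy and can only do one per week — holds.
Handover is blocked on Docs — holds.
Draft is blocked on Launch — holds.
Jules owns both Plan and Handover and can only do one per week — holds.
Plan and Deploy need the same test rig — holds.
Draft depends on Deploy — violated.

No — it violates: Draft and Deploy need the same test rig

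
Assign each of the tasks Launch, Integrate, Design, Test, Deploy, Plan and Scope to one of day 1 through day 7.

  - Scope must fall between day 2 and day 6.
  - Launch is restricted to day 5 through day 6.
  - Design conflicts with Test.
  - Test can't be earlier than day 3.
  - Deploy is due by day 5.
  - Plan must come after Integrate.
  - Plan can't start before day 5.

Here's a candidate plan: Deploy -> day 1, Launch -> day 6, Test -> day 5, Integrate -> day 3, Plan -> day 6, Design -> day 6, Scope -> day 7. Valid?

Scope must fall between day 2 and day 6 — violated.
Plan can't start before day 5 — holds.
Deploy is due by day 5 — holds.
Plan must come after Integrate — holds.
Test can't be earlier than day 3 — holds.
Design conflicts with Test — holds.
Launch is restricted to day 5 through day 6 — holds.

No. Scope must fall between day 2 and day 6 is not satisfied.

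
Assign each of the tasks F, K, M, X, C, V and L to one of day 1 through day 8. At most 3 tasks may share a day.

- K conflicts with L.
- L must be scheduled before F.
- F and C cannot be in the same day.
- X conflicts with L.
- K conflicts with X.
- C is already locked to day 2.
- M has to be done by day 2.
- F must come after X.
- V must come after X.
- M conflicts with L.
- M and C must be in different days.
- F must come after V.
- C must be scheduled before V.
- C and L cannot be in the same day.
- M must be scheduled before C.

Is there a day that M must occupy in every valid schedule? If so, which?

day 1

M's window is day 1–day 2.
C is fixed at day 2, and M can't share a day with C.
So M must be day 1.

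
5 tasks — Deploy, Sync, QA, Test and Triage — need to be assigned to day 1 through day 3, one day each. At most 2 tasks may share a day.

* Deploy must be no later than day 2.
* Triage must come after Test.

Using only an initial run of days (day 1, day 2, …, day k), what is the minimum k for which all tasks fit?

The precedence chain requires at least 2 distinct days.
With at most 2 per day and 5 tasks, at least 3 days are needed.
3 works (last occupied day: day 3): for example Triage in day 2; Test in day 1; Deploy in day 1; QA in day 3; Sync in day 2.

3 days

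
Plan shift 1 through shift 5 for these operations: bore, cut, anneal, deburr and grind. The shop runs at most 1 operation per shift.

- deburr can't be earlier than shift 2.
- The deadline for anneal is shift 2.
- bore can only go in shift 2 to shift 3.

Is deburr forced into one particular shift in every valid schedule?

deburr can be shift 2 (e.g. deburr -> shift 2; cut -> shift 4; grind -> shift 5; anneal -> shift 1; bore -> shift 3) or shift 3 (e.g. anneal in shift 1; bore in shift 2; cut in shift 4; deburr in shift 3; grind in shift 5).

No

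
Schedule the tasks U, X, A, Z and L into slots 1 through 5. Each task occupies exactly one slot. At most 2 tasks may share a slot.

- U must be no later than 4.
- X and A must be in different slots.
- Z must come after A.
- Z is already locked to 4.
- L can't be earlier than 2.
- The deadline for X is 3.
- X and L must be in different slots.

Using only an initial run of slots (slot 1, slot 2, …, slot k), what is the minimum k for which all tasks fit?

The precedence chain requires at least 2 distinct slots.
With at most 2 per slot and 5 tasks, at least 3 slots are needed.
Z can't be placed before 4, so the schedule must run through at least slot 4.
4 works (last occupied slot: 4): for example A -> 2, Z -> 4, U -> 1, L -> 2, X -> 1.

4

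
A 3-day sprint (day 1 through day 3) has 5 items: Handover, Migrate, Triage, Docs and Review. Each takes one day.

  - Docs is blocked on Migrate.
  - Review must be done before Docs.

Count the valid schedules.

45

Splitting on Handover: it can be day 1 (15), day 2 (15), day 3 (15). Listing each branch's schedules as (Migrate, Triage, Docs, Review) by day number:
Handover=day 1: (1,1,2,1) (1,1,3,1) (1,1,3,2) (1,2,2,1) (1,2,3,1) (1,2,3,2) (1,3,2,1) (1,3,3,1) (1,3,3,2) (2,1,3,1) (2,1,3,2) (2,2,3,1) (2,2,3,2) (2,3,3,1) (2,3,3,2) — 15.
Handover=day 2: (1,1,2,1) (1,1,3,1) (1,1,3,2) (1,2,2,1) (1,2,3,1) (1,2,3,2) (1,3,2,1) (1,3,3,1) (1,3,3,2) (2,1,3,1) (2,1,3,2) (2,2,3,1) (2,2,3,2) (2,3,3,1) (2,3,3,2) — 15.
Handover=day 3: (1,1,2,1) (1,1,3,1) (1,1,3,2) (1,2,2,1) (1,2,3,1) (1,2,3,2) (1,3,2,1) (1,3,3,1) (1,3,3,2) (2,1,3,1) (2,1,3,2) (2,2,3,1) (2,2,3,2) (2,3,3,1) (2,3,3,2) — 15.
Summing: 15 + 15 + 15 = 45.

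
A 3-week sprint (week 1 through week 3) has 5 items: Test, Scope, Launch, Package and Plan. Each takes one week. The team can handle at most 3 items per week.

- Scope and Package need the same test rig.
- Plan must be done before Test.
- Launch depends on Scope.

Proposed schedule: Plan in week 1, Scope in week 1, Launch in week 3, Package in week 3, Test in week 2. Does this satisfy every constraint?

Yes

Scope and Package need the same test rig — holds.
The team can handle at most 3 items per week — holds.
Launch depends on Scope — holds.
Plan must be done before Test — holds.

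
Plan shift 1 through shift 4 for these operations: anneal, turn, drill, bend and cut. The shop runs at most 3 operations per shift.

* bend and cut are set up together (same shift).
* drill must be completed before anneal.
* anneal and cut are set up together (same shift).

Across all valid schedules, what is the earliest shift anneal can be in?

Precedence pushes anneal to at least shift 2.
anneal at shift 2 is achievable: cut=shift 2, turn=shift 1, drill=shift 1, anneal=shift 2, bend=shift 2.

shift 2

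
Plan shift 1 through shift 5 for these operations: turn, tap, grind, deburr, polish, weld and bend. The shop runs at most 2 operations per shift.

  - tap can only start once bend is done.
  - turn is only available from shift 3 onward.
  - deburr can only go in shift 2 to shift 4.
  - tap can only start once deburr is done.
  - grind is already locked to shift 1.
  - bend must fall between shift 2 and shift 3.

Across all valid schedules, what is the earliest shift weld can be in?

weld at shift 1 is achievable: grind in shift 1, polish in shift 4, weld in shift 1, turn in shift 3, tap in shift 3, bend in shift 2, deburr in shift 2.

shift 1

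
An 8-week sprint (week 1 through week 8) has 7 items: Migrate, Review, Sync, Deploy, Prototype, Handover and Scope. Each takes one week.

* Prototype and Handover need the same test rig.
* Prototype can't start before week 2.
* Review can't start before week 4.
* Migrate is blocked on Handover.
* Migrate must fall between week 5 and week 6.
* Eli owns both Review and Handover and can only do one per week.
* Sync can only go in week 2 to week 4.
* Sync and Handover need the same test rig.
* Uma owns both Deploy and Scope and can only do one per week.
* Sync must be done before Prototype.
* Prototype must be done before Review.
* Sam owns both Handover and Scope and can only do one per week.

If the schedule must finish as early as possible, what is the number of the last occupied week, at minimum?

5

The precedence chain requires at least 3 distinct weeks.
Migrate can't be placed before week 5, so the schedule must run through at least week 5.
5 works (last occupied week: week 5): for example Review=week 4; Scope=week 2; Deploy=week 1; Sync=week 2; Handover=week 1; Migrate=week 5; Prototype=week 3.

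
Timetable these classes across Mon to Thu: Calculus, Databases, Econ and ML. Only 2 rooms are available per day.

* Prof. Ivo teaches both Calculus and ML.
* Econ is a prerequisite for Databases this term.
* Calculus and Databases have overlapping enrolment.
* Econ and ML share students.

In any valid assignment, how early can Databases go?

Precedence pushes Databases to at least Tue.
Databases at Tue is achievable: ML -> Tue, Databases -> Tue, Econ -> Mon, Calculus -> Mon.

Tue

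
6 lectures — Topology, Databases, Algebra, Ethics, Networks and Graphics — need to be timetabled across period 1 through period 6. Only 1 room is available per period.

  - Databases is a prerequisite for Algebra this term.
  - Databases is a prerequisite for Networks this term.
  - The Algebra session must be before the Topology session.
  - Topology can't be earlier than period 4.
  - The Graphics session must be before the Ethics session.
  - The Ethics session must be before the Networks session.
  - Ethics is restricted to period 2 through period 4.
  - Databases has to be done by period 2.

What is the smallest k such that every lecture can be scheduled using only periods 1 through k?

6 periods

The precedence chain requires at least 3 distinct periods.
With at most 1 per period and 6 lectures, at least 6 periods are needed.
Topology can't be placed before period 4, so the schedule must run through at least period 4.
6 works (last occupied period: period 6): for example Ethics in period 3; Networks in period 6; Topology in period 5; Databases in period 1; Algebra in period 4; Graphics in period 2.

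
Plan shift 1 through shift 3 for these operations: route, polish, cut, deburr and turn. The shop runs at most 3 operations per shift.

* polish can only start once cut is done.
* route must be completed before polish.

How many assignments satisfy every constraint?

42

Splitting on route: it can be shift 1 (25), shift 2 (17). Listing each branch's schedules as (polish, cut, deburr, turn) by shift number:
route=shift 1: (2,1,1,2) (2,1,1,3) (2,1,2,1) (2,1,2,2) (2,1,2,3) (2,1,3,1) (2,1,3,2) (2,1,3,3) (3,1,1,2) (3,1,1,3) (3,1,2,1) (3,1,2,2) (3,1,2,3) (3,1,3,1) (3,1,3,2) (3,1,3,3) (3,2,1,1) (3,2,1,2) (3,2,1,3) (3,2,2,1) (3,2,2,2) (3,2,2,3) (3,2,3,1) (3,2,3,2) (3,2,3,3) — 25.
route=shift 2: (3,1,1,1) (3,1,1,2) (3,1,1,3) (3,1,2,1) (3,1,2,2) (3,1,2,3) (3,1,3,1) (3,1,3,2) (3,1,3,3) (3,2,1,1) (3,2,1,2) (3,2,1,3) (3,2,2,1) (3,2,2,3) (3,2,3,1) (3,2,3,2) (3,2,3,3) — 17.
Summing: 25 + 17 = 42.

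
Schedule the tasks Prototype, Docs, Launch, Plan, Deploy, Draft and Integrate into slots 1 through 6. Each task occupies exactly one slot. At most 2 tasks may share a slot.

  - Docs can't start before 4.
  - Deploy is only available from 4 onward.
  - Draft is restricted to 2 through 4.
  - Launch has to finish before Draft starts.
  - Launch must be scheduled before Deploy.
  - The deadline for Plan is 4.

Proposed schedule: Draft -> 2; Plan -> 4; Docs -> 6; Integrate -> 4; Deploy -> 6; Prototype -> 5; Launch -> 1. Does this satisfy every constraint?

Yes, all constraints hold

Launch must be scheduled before Deploy — holds.
Launch has to finish before Draft starts — holds.
Draft is restricted to 2 through 4 — holds.
At most 2 tasks may share a slot — holds.
The deadline for Plan is 4 — holds.
Docs can't start before 4 — holds.
Deploy is only available from 4 onward — holds.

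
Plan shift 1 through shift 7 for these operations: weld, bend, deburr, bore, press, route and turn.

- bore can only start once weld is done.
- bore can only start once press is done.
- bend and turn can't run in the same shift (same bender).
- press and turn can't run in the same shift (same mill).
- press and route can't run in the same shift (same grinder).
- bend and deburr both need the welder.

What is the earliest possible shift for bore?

Precedence pushes bore to at least shift 2.
bore at shift 2 is achievable: deburr -> shift 2; press -> shift 1; weld -> shift 1; turn -> shift 2; route -> shift 2; bend -> shift 1; bore -> shift 2.

shift 2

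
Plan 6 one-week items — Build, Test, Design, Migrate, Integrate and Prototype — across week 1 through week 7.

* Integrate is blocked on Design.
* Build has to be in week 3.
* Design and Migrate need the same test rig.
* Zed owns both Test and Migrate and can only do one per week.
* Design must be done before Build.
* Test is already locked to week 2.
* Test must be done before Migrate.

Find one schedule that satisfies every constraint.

Design=week 1; Migrate=week 3; Test=week 2; Prototype=week 1; Build=week 3; Integrate=week 2

Checking: Design(week 1) before Integrate(week 2); Design(week 1) before Build(week 3); Test(week 2) before Migrate(week 3); Test(week 2) != Migrate(week 3); Design(week 1) != Migrate(week 3); Test=week 2 in [week 2,week 2]; Build=week 3 in [week 3,week 3].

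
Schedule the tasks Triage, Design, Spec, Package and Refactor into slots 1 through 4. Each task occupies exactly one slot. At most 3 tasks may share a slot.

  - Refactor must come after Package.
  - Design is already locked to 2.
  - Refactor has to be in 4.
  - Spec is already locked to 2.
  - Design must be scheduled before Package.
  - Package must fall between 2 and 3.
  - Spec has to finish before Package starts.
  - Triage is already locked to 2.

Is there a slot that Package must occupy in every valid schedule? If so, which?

Package is available from 2; precedence pushes Package to at least 3; Package's own window allows nothing later than 3.
So Package is pinned to 3.

3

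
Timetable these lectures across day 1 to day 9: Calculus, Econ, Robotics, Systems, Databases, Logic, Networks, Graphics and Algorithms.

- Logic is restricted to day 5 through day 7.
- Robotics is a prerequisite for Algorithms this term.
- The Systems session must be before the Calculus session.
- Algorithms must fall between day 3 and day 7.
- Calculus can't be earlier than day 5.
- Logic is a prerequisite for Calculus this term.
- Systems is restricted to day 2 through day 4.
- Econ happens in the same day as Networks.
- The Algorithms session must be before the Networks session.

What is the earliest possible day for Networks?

Precedence pushes Networks to at least day 4.
Networks at day 4 is achievable: Econ -> day 4; Graphics -> day 1; Logic -> day 5; Networks -> day 4; Calculus -> day 6; Databases -> day 1; Systems -> day 2; Algorithms -> day 3; Robotics -> day 1.

day 4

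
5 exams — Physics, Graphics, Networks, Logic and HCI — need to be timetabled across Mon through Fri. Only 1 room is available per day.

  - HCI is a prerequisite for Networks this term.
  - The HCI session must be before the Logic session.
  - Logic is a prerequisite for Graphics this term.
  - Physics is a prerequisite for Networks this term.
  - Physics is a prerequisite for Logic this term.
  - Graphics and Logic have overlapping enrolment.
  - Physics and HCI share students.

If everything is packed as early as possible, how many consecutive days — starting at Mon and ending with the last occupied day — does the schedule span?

The precedence chain requires at least 3 distinct days.
With at most 1 per day and 5 exams, at least 5 days are needed.
5 works (last occupied day: Fri): for example Networks in Thu, Physics in Mon, Graphics in Fri, Logic in Wed, HCI in Tue.

5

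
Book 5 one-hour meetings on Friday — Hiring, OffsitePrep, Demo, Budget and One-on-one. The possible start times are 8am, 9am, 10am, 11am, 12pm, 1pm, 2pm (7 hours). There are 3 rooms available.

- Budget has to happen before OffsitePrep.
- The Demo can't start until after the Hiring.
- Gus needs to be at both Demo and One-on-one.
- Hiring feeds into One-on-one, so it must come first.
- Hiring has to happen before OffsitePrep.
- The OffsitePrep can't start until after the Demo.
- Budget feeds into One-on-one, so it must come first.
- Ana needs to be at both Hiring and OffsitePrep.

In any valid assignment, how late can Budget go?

1pm

Downstream work caps Budget at 1pm.
Budget at 1pm is achievable: One-on-one in 2pm, OffsitePrep in 2pm, Demo in 9am, Hiring in 8am, Budget in 1pm.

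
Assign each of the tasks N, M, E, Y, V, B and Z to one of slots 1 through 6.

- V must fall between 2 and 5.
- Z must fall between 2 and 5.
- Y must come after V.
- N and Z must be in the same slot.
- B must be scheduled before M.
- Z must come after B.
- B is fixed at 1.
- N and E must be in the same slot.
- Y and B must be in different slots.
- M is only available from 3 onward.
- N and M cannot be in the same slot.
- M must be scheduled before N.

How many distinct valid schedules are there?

30

Splitting on N: it can be 4 (10), 5 (20). Listing each branch's schedules as (M, E, Y, V, B, Z):
N=4: (3,4,3,2,1,4) (3,4,4,2,1,4) (3,4,4,3,1,4) (3,4,5,2,1,4) (3,4,5,3,1,4) (3,4,5,4,1,4) (3,4,6,2,1,4) (3,4,6,3,1,4) (3,4,6,4,1,4) (3,4,6,5,1,4) — 10.
N=5: (3,5,3,2,1,5) (3,5,4,2,1,5) (3,5,4,3,1,5) (3,5,5,2,1,5) (3,5,5,3,1,5) (3,5,5,4,1,5) (3,5,6,2,1,5) (3,5,6,3,1,5) (3,5,6,4,1,5) (3,5,6,5,1,5) (4,5,3,2,1,5) (4,5,4,2,1,5) (4,5,4,3,1,5) (4,5,5,2,1,5) (4,5,5,3,1,5) (4,5,5,4,1,5) (4,5,6,2,1,5) (4,5,6,3,1,5) (4,5,6,4,1,5) (4,5,6,5,1,5) — 20.
Summing: 10 + 20 = 30.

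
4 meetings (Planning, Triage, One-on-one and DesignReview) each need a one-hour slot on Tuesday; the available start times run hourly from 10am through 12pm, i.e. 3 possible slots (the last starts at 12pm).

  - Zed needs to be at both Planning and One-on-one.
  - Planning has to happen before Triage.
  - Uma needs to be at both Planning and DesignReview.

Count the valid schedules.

12

Splitting on Planning: it can be 10am (8), 11am (4). Listing each branch's schedules as (Triage, One-on-one, DesignReview):
Planning=10am: (11am,11am,11am) (11am,11am,12pm) (11am,12pm,11am) (11am,12pm,12pm) (12pm,11am,11am) (12pm,11am,12pm) (12pm,12pm,11am) (12pm,12pm,12pm) — 8.
Planning=11am: (12pm,10am,10am) (12pm,10am,12pm) (12pm,12pm,10am) (12pm,12pm,12pm) — 4.
Summing: 8 + 4 = 12.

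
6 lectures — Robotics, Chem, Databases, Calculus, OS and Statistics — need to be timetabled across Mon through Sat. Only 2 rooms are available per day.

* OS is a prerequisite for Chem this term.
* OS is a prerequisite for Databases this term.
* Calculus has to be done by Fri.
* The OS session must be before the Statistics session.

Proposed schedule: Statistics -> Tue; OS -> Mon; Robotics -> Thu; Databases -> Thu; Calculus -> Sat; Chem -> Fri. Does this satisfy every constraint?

No. Calculus has to be done by Fri is not satisfied.

Calculus has to be done by Fri — violated.
Only 2 rooms are available per day — holds.
OS is a prerequisite for Chem this term — holds.
OS is a prerequisite for Databases this term — holds.
The OS session must be before the Statistics session — holds.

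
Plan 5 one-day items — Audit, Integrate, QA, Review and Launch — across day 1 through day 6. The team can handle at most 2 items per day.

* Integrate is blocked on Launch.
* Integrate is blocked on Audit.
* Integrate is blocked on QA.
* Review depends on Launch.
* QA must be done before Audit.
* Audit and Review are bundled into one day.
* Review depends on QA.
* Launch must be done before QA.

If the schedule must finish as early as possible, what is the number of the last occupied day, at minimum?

4

The precedence chain requires at least 4 distinct days.
With at most 2 per day and 5 tasks, at least 3 days are needed.
4 works (last occupied day: day 4): for example Review in day 3; Audit in day 3; QA in day 2; Launch in day 1; Integrate in day 4.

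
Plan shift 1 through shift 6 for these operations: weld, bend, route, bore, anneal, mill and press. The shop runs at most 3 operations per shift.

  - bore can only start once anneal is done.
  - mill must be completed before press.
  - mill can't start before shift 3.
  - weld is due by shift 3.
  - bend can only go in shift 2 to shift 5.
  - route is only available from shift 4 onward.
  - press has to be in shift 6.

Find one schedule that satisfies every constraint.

press=shift 6; mill=shift 3; weld=shift 1; bore=shift 2; route=shift 4; bend=shift 2; anneal=shift 1

Checking: mill(shift 3) before press(shift 6); anneal(shift 1) before bore(shift 2); weld=shift 1 in [shift 1,shift 3]; mill=shift 3 in [shift 3,shift 6]; press=shift 6 in [shift 6,shift 6]; route=shift 4 in [shift 4,shift 6]; bend=shift 2 in [shift 2,shift 5]; max 2 per shift (cap 3).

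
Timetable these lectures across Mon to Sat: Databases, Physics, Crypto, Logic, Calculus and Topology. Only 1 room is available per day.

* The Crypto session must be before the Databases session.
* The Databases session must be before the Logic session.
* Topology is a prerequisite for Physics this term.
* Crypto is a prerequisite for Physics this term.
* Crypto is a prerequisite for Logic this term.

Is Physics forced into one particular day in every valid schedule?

Physics can be Wed (e.g. Databases -> Thu, Physics -> Wed, Crypto -> Mon, Topology -> Tue, Calculus -> Sat, Logic -> Fri) or Thu (e.g. Crypto=Mon; Topology=Wed; Databases=Tue; Logic=Fri; Physics=Thu; Calculus=Sat).

No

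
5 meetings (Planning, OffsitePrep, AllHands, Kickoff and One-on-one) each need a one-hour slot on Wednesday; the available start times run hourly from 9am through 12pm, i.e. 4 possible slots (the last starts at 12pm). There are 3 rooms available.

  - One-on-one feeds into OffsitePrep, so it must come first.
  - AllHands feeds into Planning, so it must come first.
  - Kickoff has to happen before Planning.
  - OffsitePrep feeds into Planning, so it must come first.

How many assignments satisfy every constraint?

31

Splitting on Planning: it can be 11am (4), 12pm (27). Listing each branch's schedules as (OffsitePrep, AllHands, Kickoff, One-on-one):
Planning=11am: (10am,9am,9am,9am) (10am,9am,10am,9am) (10am,10am,9am,9am) (10am,10am,10am,9am) — 4.
Planning=12pm: (10am,9am,9am,9am) (10am,9am,10am,9am) (10am,9am,11am,9am) (10am,10am,9am,9am) (10am,10am,10am,9am) (10am,10am,11am,9am) (10am,11am,9am,9am) (10am,11am,10am,9am) (10am,11am,11am,9am) (11am,9am,9am,9am) (11am,9am,9am,10am) (11am,9am,10am,9am) (11am,9am,10am,10am) (11am,9am,11am,9am) (11am,9am,11am,10am) (11am,10am,9am,9am) (11am,10am,9am,10am) (11am,10am,10am,9am) (11am,10am,10am,10am) (11am,10am,11am,9am) (11am,10am,11am,10am) (11am,11am,9am,9am) (11am,11am,9am,10am) (11am,11am,10am,9am) (11am,11am,10am,10am) (11am,11am,11am,9am) (11am,11am,11am,10am) — 27.
Summing: 4 + 27 = 31.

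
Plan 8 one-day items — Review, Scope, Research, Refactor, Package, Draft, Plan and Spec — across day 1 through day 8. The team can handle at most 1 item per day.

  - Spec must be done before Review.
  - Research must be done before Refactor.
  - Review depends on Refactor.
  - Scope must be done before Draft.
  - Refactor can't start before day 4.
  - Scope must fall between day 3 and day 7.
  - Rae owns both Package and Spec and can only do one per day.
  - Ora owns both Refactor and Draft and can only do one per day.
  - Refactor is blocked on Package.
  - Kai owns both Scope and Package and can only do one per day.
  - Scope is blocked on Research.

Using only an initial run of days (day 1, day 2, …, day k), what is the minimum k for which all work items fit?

8 days

The precedence chain requires at least 3 distinct days.
With at most 1 per day and 8 work items, at least 8 days are needed.
Propagating the time windows through the other constraints, Review can't land before day 5, so the schedule must run through at least day 5.
8 works (last occupied day: day 8): for example Review -> day 6, Package -> day 2, Plan -> day 8, Scope -> day 3, Refactor -> day 4, Draft -> day 7, Research -> day 1, Spec -> day 5.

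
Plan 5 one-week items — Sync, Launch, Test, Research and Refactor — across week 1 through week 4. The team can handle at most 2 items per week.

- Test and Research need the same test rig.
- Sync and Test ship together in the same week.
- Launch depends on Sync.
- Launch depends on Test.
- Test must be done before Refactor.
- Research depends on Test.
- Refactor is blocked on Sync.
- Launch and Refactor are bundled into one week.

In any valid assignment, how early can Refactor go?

week 2

Precedence pushes Refactor to at least week 2.
Refactor at week 2 is achievable: Research in week 3, Launch in week 2, Sync in week 1, Refactor in week 2, Test in week 1.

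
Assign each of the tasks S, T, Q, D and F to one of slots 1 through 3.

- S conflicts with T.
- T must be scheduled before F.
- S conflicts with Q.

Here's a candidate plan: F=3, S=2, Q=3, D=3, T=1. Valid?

Valid

S conflicts with T — holds.
T must be scheduled before F — holds.
S conflicts with Q — holds.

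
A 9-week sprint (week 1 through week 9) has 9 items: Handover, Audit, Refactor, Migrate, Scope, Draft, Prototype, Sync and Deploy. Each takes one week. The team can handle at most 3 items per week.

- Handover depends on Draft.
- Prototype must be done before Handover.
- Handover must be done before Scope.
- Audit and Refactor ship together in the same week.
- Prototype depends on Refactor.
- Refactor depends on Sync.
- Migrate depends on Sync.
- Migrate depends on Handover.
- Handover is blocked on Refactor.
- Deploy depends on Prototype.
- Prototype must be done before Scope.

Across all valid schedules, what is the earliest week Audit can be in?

week 2

Audit must be in the same week as Refactor, which can't be before week 2, so Audit is at least week 2; Audit must be in the same week as Refactor, which can't be after week 6, so Audit is at most week 6.
Audit at week 2 is achievable: Scope -> week 5, Audit -> week 2, Handover -> week 4, Sync -> week 1, Refactor -> week 2, Deploy -> week 4, Migrate -> week 5, Draft -> week 1, Prototype -> week 3.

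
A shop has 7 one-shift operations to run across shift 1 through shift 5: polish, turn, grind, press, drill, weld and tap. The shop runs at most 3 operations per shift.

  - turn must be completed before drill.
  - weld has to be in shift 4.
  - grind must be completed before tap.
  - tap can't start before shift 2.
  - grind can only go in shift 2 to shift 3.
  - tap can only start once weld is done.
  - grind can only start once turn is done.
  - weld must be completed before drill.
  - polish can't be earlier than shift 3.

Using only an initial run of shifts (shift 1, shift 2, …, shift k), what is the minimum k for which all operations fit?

The precedence chain requires at least 3 distinct shifts.
With at most 3 per shift and 7 operations, at least 3 shifts are needed.
Propagating the time windows through the other constraints, drill can't land before shift 5, so the schedule must run through at least shift 5.
5 works (last occupied shift: shift 5): for example weld in shift 4, press in shift 1, polish in shift 3, grind in shift 2, tap in shift 5, drill in shift 5, turn in shift 1.

5 shifts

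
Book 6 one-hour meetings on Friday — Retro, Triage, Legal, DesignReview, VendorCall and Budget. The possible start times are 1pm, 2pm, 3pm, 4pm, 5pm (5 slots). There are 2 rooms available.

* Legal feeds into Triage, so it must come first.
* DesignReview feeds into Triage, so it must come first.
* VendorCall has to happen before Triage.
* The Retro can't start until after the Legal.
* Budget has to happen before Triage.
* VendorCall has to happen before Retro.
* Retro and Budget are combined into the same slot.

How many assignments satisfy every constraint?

43

Splitting on Retro: it can be 2pm (3), 3pm (16), 4pm (24). Listing each branch's schedules as (Triage, Legal, DesignReview, VendorCall, Budget):
Retro=2pm: (4pm,1pm,3pm,1pm,2pm) (5pm,1pm,3pm,1pm,2pm) (5pm,1pm,4pm,1pm,2pm) — 3.
Retro=3pm: (4pm,1pm,1pm,2pm,3pm) (4pm,1pm,2pm,1pm,3pm) (4pm,1pm,2pm,2pm,3pm) (4pm,2pm,1pm,1pm,3pm) (4pm,2pm,1pm,2pm,3pm) (4pm,2pm,2pm,1pm,3pm) (5pm,1pm,1pm,2pm,3pm) (5pm,1pm,2pm,1pm,3pm) (5pm,1pm,2pm,2pm,3pm) (5pm,1pm,4pm,1pm,3pm) (5pm,1pm,4pm,2pm,3pm) (5pm,2pm,1pm,1pm,3pm) (5pm,2pm,1pm,2pm,3pm) (5pm,2pm,2pm,1pm,3pm) (5pm,2pm,4pm,1pm,3pm) (5pm,2pm,4pm,2pm,3pm) — 16.
Retro=4pm: (5pm,1pm,1pm,2pm,4pm) (5pm,1pm,1pm,3pm,4pm) (5pm,1pm,2pm,1pm,4pm) (5pm,1pm,2pm,2pm,4pm) (5pm,1pm,2pm,3pm,4pm) (5pm,1pm,3pm,1pm,4pm) (5pm,1pm,3pm,2pm,4pm) (5pm,1pm,3pm,3pm,4pm) (5pm,2pm,1pm,1pm,4pm) (5pm,2pm,1pm,2pm,4pm) (5pm,2pm,1pm,3pm,4pm) (5pm,2pm,2pm,1pm,4pm) (5pm,2pm,2pm,3pm,4pm) (5pm,2pm,3pm,1pm,4pm) (5pm,2pm,3pm,2pm,4pm) (5pm,2pm,3pm,3pm,4pm) (5pm,3pm,1pm,1pm,4pm) (5pm,3pm,1pm,2pm,4pm) (5pm,3pm,1pm,3pm,4pm) (5pm,3pm,2pm,1pm,4pm) (5pm,3pm,2pm,2pm,4pm) (5pm,3pm,2pm,3pm,4pm) (5pm,3pm,3pm,1pm,4pm) (5pm,3pm,3pm,2pm,4pm) — 24.
Summing: 3 + 16 + 24 = 43.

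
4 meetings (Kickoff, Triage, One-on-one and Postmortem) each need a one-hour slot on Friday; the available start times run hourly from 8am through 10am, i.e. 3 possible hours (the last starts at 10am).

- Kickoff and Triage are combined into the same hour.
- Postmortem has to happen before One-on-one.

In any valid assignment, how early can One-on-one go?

Precedence pushes One-on-one to at least 9am.
One-on-one at 9am is achievable: Kickoff -> 8am, One-on-one -> 9am, Triage -> 8am, Postmortem -> 8am.

9am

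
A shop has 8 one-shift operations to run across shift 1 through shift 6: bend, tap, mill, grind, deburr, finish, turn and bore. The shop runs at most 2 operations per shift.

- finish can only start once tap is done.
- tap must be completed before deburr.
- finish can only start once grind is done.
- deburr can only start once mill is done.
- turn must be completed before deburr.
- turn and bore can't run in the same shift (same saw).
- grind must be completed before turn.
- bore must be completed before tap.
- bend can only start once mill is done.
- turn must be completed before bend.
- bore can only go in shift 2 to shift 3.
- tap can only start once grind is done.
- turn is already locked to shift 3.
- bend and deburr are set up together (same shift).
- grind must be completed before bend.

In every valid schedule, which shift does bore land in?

shift 2

bore's window is shift 2–shift 3.
turn is fixed at shift 3, and bore can't share a shift with turn.
So bore must be shift 2.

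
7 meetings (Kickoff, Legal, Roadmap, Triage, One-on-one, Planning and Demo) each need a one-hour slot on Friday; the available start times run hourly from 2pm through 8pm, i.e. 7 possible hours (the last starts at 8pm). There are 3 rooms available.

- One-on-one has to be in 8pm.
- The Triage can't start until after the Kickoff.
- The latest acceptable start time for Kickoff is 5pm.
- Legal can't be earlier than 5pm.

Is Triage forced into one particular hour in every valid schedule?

Triage can be 3pm (e.g. Kickoff -> 2pm, Legal -> 5pm, Demo -> 3pm, One-on-one -> 8pm, Planning -> 2pm, Triage -> 3pm, Roadmap -> 2pm) or 4pm (e.g. One-on-one in 8pm, Demo in 3pm, Roadmap in 2pm, Kickoff in 2pm, Legal in 5pm, Triage in 4pm, Planning in 2pm).

No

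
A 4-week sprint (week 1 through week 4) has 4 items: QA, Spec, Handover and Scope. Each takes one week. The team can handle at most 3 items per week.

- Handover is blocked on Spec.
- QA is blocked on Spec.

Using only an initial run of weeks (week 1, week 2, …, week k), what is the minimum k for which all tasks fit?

2

The precedence chain requires at least 2 distinct weeks.
With at most 3 per week and 4 tasks, at least 2 weeks are needed.
2 works (last occupied week: week 2): for example Spec -> week 1; Handover -> week 2; QA -> week 2; Scope -> week 1.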